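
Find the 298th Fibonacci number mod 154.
153

Matrix identity: Q^n = [[F_(n+1), F_n], [F_n, F_(n-1)]] with Q = [[1,1],[1,0]].
n = 298 = 100101010₂. Square-and-multiply, entries mod 154:
Q^1 = [[1,1],[1,0]]
Q^2 = (Q^1)² = [[2,1],[1,1]]
Q^4 = (Q^2)² = [[5,3],[3,2]]
Q^9 = (Q^4)²·Q = [[55,34],[34,21]]
Q^18 = (Q^9)² = [[23,120],[120,57]]
Q^37 = (Q^18)²·Q = [[43,145],[145,52]]
Q^74 = (Q^37)² = [[82,69],[69,13]]
Q^149 = (Q^74)²·Q = [[22,89],[89,87]]
Q^298 = (Q^149)² = [[89,153],[153,90]]
F_298 mod 154 = Q^298[0][1] = 153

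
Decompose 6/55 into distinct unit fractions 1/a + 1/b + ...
1/10 + 1/110

Greedy algorithm:
6/55: ceiling(55/6) = 10, use 1/10
1/110: ceiling(110/1) = 110, use 1/110
Result: 6/55 = 1/10 + 1/110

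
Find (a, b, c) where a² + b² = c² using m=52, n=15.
(2479, 1560, 2929)

Euclid's formula: a = m² - n², b = 2mn, c = m² + n²
m = 52, n = 15
a = 52² - 15² = 2704 - 225 = 2479
b = 2 × 52 × 15 = 1560
c = 52² + 15² = 2704 + 225 = 2929
Verification: 2479² + 1560² = 6145441 + 2433600 = 8579041 = 2929² ✓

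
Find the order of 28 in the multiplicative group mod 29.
2

29 is prime, so ord(28) divides φ(29) = 28.
Divisors of 28: 1, 2, 4, 7, 14, 28.
Repeated squaring: 28^1 ≡ 28, 28^2 ≡ 1, 28^4 ≡ 1, 28^8 ≡ 1, 28^16 ≡ 1 (mod 29).
Test 28^d mod 29 for each divisor d in increasing order:
28^1 ≡ 28
28^2 ≡ 1  ← first divisor giving 1
The order is 2.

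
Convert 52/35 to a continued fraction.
[1; 2, 17]

Euclidean algorithm steps:
52 = 1 × 35 + 17
35 = 2 × 17 + 1
17 = 17 × 1 + 0
Continued fraction: [1; 2, 17]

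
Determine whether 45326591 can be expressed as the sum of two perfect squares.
Not possible

Factorization: 45326591 = 37 × 107^3
By Fermat: n is sum of two squares iff every prime p ≡ 3 (mod 4) appears to even power.
Prime(s) ≡ 3 (mod 4) with odd exponent: [(107, 3)]
Therefore 45326591 cannot be expressed as a² + b².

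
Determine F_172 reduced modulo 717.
192

Matrix identity: Q^n = [[F_(n+1), F_n], [F_n, F_(n-1)]] with Q = [[1,1],[1,0]].
n = 172 = 10101100₂. Square-and-multiply, entries mod 717:
Q^1 = [[1,1],[1,0]]
Q^2 = (Q^1)² = [[2,1],[1,1]]
Q^5 = (Q^2)²·Q = [[8,5],[5,3]]
Q^10 = (Q^5)² = [[89,55],[55,34]]
Q^21 = (Q^10)²·Q = [[503,191],[191,312]]
Q^43 = (Q^21)²·Q = [[615,539],[539,76]]
Q^86 = (Q^43)² = [[502,326],[326,176]]
Q^172 = (Q^86)² = [[497,192],[192,305]]
F_172 mod 717 = Q^172[0][1] = 192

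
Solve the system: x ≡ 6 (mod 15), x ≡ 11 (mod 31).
321

Using Chinese Remainder Theorem:
M = 15 × 31 = 465
M1 = 31, M2 = 15
y1 = 31^(-1) mod 15 = 1
y2 = 15^(-1) mod 31 = 29
x = (6×31×1 + 11×15×29) mod 465 = 321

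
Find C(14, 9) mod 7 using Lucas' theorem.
0

Using Lucas' theorem:
Write n=14 and k=9 in base 7:
n in base 7: [2, 0]
k in base 7: [1, 2]
C(14,9) mod 7 = ∏ C(n_i, k_i) mod 7
Digit binomials (mod 7): C(2,1) = 2; C(0,2) = 0 (k_i > n_i)
Product: 2 × 0 = 0 ≡ 0 (mod 7)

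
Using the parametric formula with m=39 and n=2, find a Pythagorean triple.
(1517, 156, 1525)

Euclid's formula: a = m² - n², b = 2mn, c = m² + n²
m = 39, n = 2
a = 39² - 2² = 1521 - 4 = 1517
b = 2 × 39 × 2 = 156
c = 39² + 2² = 1521 + 4 = 1525
Verification: 1517² + 156² = 2301289 + 24336 = 2325625 = 1525² ✓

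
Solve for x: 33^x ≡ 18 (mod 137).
20

Baby-step giant-step with step n = ⌈√137⌉ = 12.
Baby steps 33^j mod 137 (j:value) for j=0..11: 0:1, 1:33, 2:130, 3:43, 4:49, 5:110, 6:68, 7:52, 8:72, 9:47, 10:44, 11:82.
Giant-step multiplier: 33^(-12) ≡ 33^(136-12) = 33^124 ≡ 4 (mod 137).
Giant steps γ_i = 18·4^i mod 137: γ_0=18, γ_1=72 (in table at j=8).
x = i·n + j = 1·12 + 8 = 20.
Check: 33^20 ≡ 18 (mod 137).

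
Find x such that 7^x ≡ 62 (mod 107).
82

Baby-step giant-step with step n = ⌈√107⌉ = 11.
Baby steps 7^j mod 107 (j:value) for j=0..10: 0:1, 1:7, 2:49, 3:22, 4:47, 5:8, 6:56, 7:71, 8:69, 9:55, 10:64.
Giant-step multiplier: 7^(-11) ≡ 7^(106-11) = 7^95 ≡ 91 (mod 107).
Giant steps γ_i = 62·91^i mod 107: γ_0=62, γ_1=78, γ_2=36, γ_3=66, γ_4=14, γ_5=97, γ_6=53, γ_7=8 (in table at j=5).
x = i·n + j = 7·11 + 5 = 82.
Check: 7^82 ≡ 62 (mod 107).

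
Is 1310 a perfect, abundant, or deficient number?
deficient

Proper divisors of 1310: sum = 1 + 2 + 5 + 10 + 131 + 262 + 655 = 1066
Since 1066 < 1310, 1310 is deficient.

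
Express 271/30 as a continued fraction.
[9; 30]

Euclidean algorithm steps:
271 = 9 × 30 + 1
30 = 30 × 1 + 0
Continued fraction: [9; 30]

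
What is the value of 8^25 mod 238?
8

Repeated squaring. Binary of 25 = 11001.
8^1 ≡ 8 (mod 238); 8^2 ≡ 64 (mod 238); 8^4 ≡ 50 (mod 238); 8^8 ≡ 120 (mod 238); 8^16 ≡ 120 (mod 238)
8^25 = 8^1 × 8^8 × 8^16 ≡ 8 (mod 238)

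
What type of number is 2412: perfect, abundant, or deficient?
abundant

Proper divisors of 2412: sum = 1 + 2 + 3 + 4 + 6 + 9 + 12 + 18 + ... + 402 + 603 + 804 + 1206 (17 divisors) = 3776
Since 3776 > 2412, 2412 is abundant.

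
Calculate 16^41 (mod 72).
40

Repeated squaring. Binary of 41 = 101001.
16^1 ≡ 16 (mod 72); 16^2 ≡ 40 (mod 72); 16^4 ≡ 16 (mod 72); 16^8 ≡ 40 (mod 72); 16^16 ≡ 16 (mod 72); 16^32 ≡ 40 (mod 72)
16^41 = 16^1 × 16^8 × 16^32 ≡ 40 (mod 72)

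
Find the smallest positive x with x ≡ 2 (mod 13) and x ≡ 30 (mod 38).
106

Using Chinese Remainder Theorem:
M = 13 × 38 = 494
M1 = 38, M2 = 13
y1 = 38^(-1) mod 13 = 12
y2 = 13^(-1) mod 38 = 3
x = (2×38×12 + 30×13×3) mod 494 = 106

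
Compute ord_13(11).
12

13 is prime, so ord(11) divides φ(13) = 12.
Divisors of 12: 1, 2, 3, 4, 6, 12.
Repeated squaring: 11^1 ≡ 11, 11^2 ≡ 4, 11^4 ≡ 3, 11^8 ≡ 9 (mod 13).
Test 11^d mod 13 for each divisor d in increasing order:
11^1 ≡ 11
11^2 ≡ 4
11^3 = 11^2·11^1 ≡ 5
11^4 ≡ 3
11^6 = 11^4·11^2 ≡ 12
11^12 = 11^8·11^4 ≡ 1  ← first divisor giving 1
The order is 12.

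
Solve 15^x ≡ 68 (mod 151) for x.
36

Baby-step giant-step with step n = ⌈√151⌉ = 13.
Baby steps 15^j mod 151 (j:value) for j=0..12: 0:1, 1:15, 2:74, 3:53, 4:40, 5:147, 6:91, 7:6, 8:90, 9:142, 10:16, 11:89, 12:127.
Giant-step multiplier: 15^(-13) ≡ 15^(150-13) = 15^137 ≡ 13 (mod 151).
Giant steps γ_i = 68·13^i mod 151: γ_0=68, γ_1=129, γ_2=16 (in table at j=10).
x = i·n + j = 2·13 + 10 = 36.
Check: 15^36 ≡ 68 (mod 151).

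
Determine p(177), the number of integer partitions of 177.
522115831195

p(n) counts ways to write n as a sum of positive integers (order ignored).
Euler's pentagonal recurrence: p(k) = p(k-1) + p(k-2) - p(k-5) - p(k-7) + p(k-12) + p(k-15) - ... (offsets j(3j∓1)/2, signs ++--, p(0)=1, p(<0)=0).
DP table for k = 0..176: p(0)=1, p(1)=1, p(2)=2, p(3)=3, p(4)=5, p(5)=7, p(6)=11, p(7)=15, p(8)=22, p(9)=30, p(10)=42, p(11)=56, p(12)=77, p(13)=101, p(14)=135, p(15)=176, p(16)=231, p(17)=297, p(18)=385, p(19)=490, p(20)=627, p(21)=792, p(22)=1002, p(23)=1255, p(24)=1575, p(25)=1958, p(26)=2436, p(27)=3010, p(28)=3718, p(29)=4565, p(30)=5604, p(31)=6842, p(32)=8349, p(33)=10143, p(34)=12310, p(35)=14883, p(36)=17977, p(37)=21637, p(38)=26015, p(39)=31185, p(40)=37338, p(41)=44583, p(42)=53174, p(43)=63261, p(44)=75175, p(45)=89134, p(46)=105558, p(47)=124754, p(48)=147273, p(49)=173525, p(50)=204226, p(51)=239943, p(52)=281589, p(53)=329931, p(54)=386155, p(55)=451276, p(56)=526823, p(57)=614154, p(58)=715220, p(59)=831820, p(60)=966467, p(61)=1121505, p(62)=1300156, p(63)=1505499, p(64)=1741630, p(65)=2012558, p(66)=2323520, p(67)=2679689, p(68)=3087735, p(69)=3554345, p(70)=4087968, p(71)=4697205, p(72)=5392783, p(73)=6185689, p(74)=7089500, p(75)=8118264, p(76)=9289091, p(77)=10619863, p(78)=12132164, p(79)=13848650, p(80)=15796476, p(81)=18004327, p(82)=20506255, p(83)=23338469, p(84)=26543660, p(85)=30167357, p(86)=34262962, p(87)=38887673, p(88)=44108109, p(89)=49995925, p(90)=56634173, p(91)=64112359, p(92)=72533807, p(93)=82010177, p(94)=92669720, p(95)=104651419, p(96)=118114304, p(97)=133230930, p(98)=150198136, p(99)=169229875, p(100)=190569292, p(101)=214481126, p(102)=241265379, p(103)=271248950, p(104)=304801365, p(105)=342325709, p(106)=384276336, p(107)=431149389, p(108)=483502844, p(109)=541946240, p(110)=607163746, p(111)=679903203, p(112)=761002156, p(113)=851376628, p(114)=952050665, p(115)=1064144451, p(116)=1188908248, p(117)=1327710076, p(118)=1482074143, p(119)=1653668665, p(120)=1844349560, p(121)=2056148051, p(122)=2291320912, p(123)=2552338241, p(124)=2841940500, p(125)=3163127352, p(126)=3519222692, p(127)=3913864295, p(128)=4351078600, p(129)=4835271870, p(130)=5371315400, p(131)=5964539504, p(132)=6620830889, p(133)=7346629512, p(134)=8149040695, p(135)=9035836076, p(136)=10015581680, p(137)=11097645016, p(138)=12292341831, p(139)=13610949895, p(140)=15065878135, p(141)=16670689208, p(142)=18440293320, p(143)=20390982757, p(144)=22540654445, p(145)=24908858009, p(146)=27517052599, p(147)=30388671978, p(148)=33549419497, p(149)=37027355200, p(150)=40853235313, p(151)=45060624582, p(152)=49686288421, p(153)=54770336324, p(154)=60356673280, p(155)=66493182097, p(156)=73232243759, p(157)=80630964769, p(158)=88751778802, p(159)=97662728555, p(160)=107438159466, p(161)=118159068427, p(162)=129913904637, p(163)=142798995930, p(164)=156919475295, p(165)=172389800255, p(166)=189334822579, p(167)=207890420102, p(168)=228204732751, p(169)=250438925115, p(170)=274768617130, p(171)=301384802048, p(172)=330495499613, p(173)=362326859895, p(174)=397125074750, p(175)=435157697830, p(176)=476715857290.
Final step: p(177) = p(176) + p(175) - p(172) - p(170) + p(165) + p(162) - p(155) - p(151) + p(142) + p(137) - p(126) - p(120) + p(107) + p(100) - p(85) - p(77) + p(60) + p(51) - p(32) - p(22) + p(1)
= 476715857290 + 435157697830 - 330495499613 - 274768617130 + 172389800255 + 129913904637 - 66493182097 - 45060624582 + 18440293320 + 11097645016 - 3519222692 - 1844349560 + 431149389 + 190569292 - 30167357 - 10619863 + 966467 + 239943 - 8349 - 1002 + 1
= 522115831195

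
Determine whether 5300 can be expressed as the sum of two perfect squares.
20² + 70² (a=20, b=70)

Factorization: 5300 = 2^2 × 5^2 × 53
By Fermat: n is sum of two squares iff every prime p ≡ 3 (mod 4) appears to even power.
All primes ≡ 3 (mod 4) appear to even power.
Search a = 0, 1, 2, … for 5300 - a² a perfect square: first hit at a = 20: 5300 - 400 = 4900 = 70².
5300 = 20² + 70² = 400 + 4900 ✓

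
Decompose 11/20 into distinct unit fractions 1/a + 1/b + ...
1/2 + 1/20

Greedy algorithm:
11/20: ceiling(20/11) = 2, use 1/2
1/20: ceiling(20/1) = 20, use 1/20
Result: 11/20 = 1/2 + 1/20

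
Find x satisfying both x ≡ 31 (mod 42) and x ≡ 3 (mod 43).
1207

Using Chinese Remainder Theorem:
M = 42 × 43 = 1806
M1 = 43, M2 = 42
y1 = 43^(-1) mod 42 = 1
y2 = 42^(-1) mod 43 = 42
x = (31×43×1 + 3×42×42) mod 1806 = 1207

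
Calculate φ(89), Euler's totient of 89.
88

89 = 89
φ(n) = n × ∏(1 - 1/p) for each prime p dividing n
φ(89) = 89 × (1 - 1/89) = 88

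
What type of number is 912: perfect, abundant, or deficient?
abundant

Proper divisors of 912: sum = 1 + 2 + 3 + 4 + 6 + 8 + 12 + 16 + ... + 152 + 228 + 304 + 456 (19 divisors) = 1568
Since 1568 > 912, 912 is abundant.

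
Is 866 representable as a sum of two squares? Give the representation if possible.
5² + 29² (a=5, b=29)

Factorization: 866 = 2 × 433
By Fermat: n is sum of two squares iff every prime p ≡ 3 (mod 4) appears to even power.
All primes ≡ 3 (mod 4) appear to even power.
Search a = 0, 1, 2, … for 866 - a² a perfect square: first hit at a = 5: 866 - 25 = 841 = 29².
866 = 5² + 29² = 25 + 841 ✓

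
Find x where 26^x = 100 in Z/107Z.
70

Baby-step giant-step with step n = ⌈√107⌉ = 11.
Baby steps 26^j mod 107 (j:value) for j=0..10: 0:1, 1:26, 2:34, 3:28, 4:86, 5:96, 6:35, 7:54, 8:13, 9:17, 10:14.
Giant-step multiplier: 26^(-11) ≡ 26^(106-11) = 26^95 ≡ 5 (mod 107).
Giant steps γ_i = 100·5^i mod 107: γ_0=100, γ_1=72, γ_2=39, γ_3=88, γ_4=12, γ_5=60, γ_6=86 (in table at j=4).
x = i·n + j = 6·11 + 4 = 70.
Check: 26^70 ≡ 100 (mod 107).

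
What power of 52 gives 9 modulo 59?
12

Baby-step giant-step with step n = ⌈√59⌉ = 8.
Baby steps 52^j mod 59 (j:value) for j=0..7: 0:1, 1:52, 2:49, 3:11, 4:41, 5:8, 6:3, 7:38.
Giant-step multiplier: 52^(-8) ≡ 52^(58-8) = 52^50 ≡ 57 (mod 59).
Giant steps γ_i = 9·57^i mod 59: γ_0=9, γ_1=41 (in table at j=4).
x = i·n + j = 1·8 + 4 = 12.
Check: 52^12 ≡ 9 (mod 59).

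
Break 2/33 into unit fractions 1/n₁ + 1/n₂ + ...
1/17 + 1/561

Greedy algorithm:
2/33: ceiling(33/2) = 17, use 1/17
1/561: ceiling(561/1) = 561, use 1/561
Result: 2/33 = 1/17 + 1/561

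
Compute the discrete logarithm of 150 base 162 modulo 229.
101

Baby-step giant-step with step n = ⌈√229⌉ = 16.
Baby steps 162^j mod 229 (j:value) for j=0..15: 0:1, 1:162, 2:138, 3:143, 4:37, 5:40, 6:68, 7:24, 8:224, 9:106, 10:226, 11:201, 12:44, 13:29, 14:118, 15:109.
Giant-step multiplier: 162^(-16) ≡ 162^(228-16) = 162^212 ≡ 55 (mod 229).
Giant steps γ_i = 150·55^i mod 229: γ_0=150, γ_1=6, γ_2=101, γ_3=59, γ_4=39, γ_5=84, γ_6=40 (in table at j=5).
x = i·n + j = 6·16 + 5 = 101.
Check: 162^101 ≡ 150 (mod 229).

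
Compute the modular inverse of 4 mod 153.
115

gcd(4, 153) = 1, so the inverse exists.
Extended Euclidean algorithm on (153, 4):
153 = 38 × 4 + 1  ⟹  1 = (1)·153 + (-38)·4
So (-38)·4 ≡ 1 (mod 153), i.e. 4^(-1) ≡ -38 ≡ 115 (mod 153).
Check: 4 × 115 = 460 ≡ 1 (mod 153)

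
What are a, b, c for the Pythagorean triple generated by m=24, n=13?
(407, 624, 745)

Euclid's formula: a = m² - n², b = 2mn, c = m² + n²
m = 24, n = 13
a = 24² - 13² = 576 - 169 = 407
b = 2 × 24 × 13 = 624
c = 24² + 13² = 576 + 169 = 745
Verification: 407² + 624² = 165649 + 389376 = 555025 = 745² ✓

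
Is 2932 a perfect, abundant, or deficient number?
deficient

Proper divisors of 2932: sum = 1 + 2 + 4 + 733 + 1466 = 2206
Since 2206 < 2932, 2932 is deficient.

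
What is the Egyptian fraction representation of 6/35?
1/6 + 1/210

Greedy algorithm:
6/35: ceiling(35/6) = 6, use 1/6
1/210: ceiling(210/1) = 210, use 1/210
Result: 6/35 = 1/6 + 1/210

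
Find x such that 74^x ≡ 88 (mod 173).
150

Baby-step giant-step with step n = ⌈√173⌉ = 14.
Baby steps 74^j mod 173 (j:value) for j=0..13: 0:1, 1:74, 2:113, 3:58, 4:140, 5:153, 6:77, 7:162, 8:51, 9:141, 10:54, 11:17, 12:47, 13:18.
Giant-step multiplier: 74^(-14) ≡ 74^(172-14) = 74^158 ≡ 163 (mod 173).
Giant steps γ_i = 88·163^i mod 173: γ_0=88, γ_1=158, γ_2=150, γ_3=57, γ_4=122, γ_5=164, γ_6=90, γ_7=138, γ_8=4, γ_9=133, γ_10=54 (in table at j=10).
x = i·n + j = 10·14 + 10 = 150.
Check: 74^150 ≡ 88 (mod 173).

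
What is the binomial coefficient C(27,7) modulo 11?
0

Using Lucas' theorem:
Write n=27 and k=7 in base 11:
n in base 11: [2, 5]
k in base 11: [0, 7]
C(27,7) mod 11 = ∏ C(n_i, k_i) mod 11
Digit binomials (mod 11): C(2,0) = 1; C(5,7) = 0 (k_i > n_i)
Product: 1 × 0 = 0 ≡ 0 (mod 11)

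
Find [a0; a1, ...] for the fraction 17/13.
[1; 3, 4]

Euclidean algorithm steps:
17 = 1 × 13 + 4
13 = 3 × 4 + 1
4 = 4 × 1 + 0
Continued fraction: [1; 3, 4]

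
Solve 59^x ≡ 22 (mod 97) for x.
72

Baby-step giant-step with step n = ⌈√97⌉ = 10.
Baby steps 59^j mod 97 (j:value) for j=0..9: 0:1, 1:59, 2:86, 3:30, 4:24, 5:58, 6:27, 7:41, 8:91, 9:34.
Giant-step multiplier: 59^(-10) ≡ 59^(96-10) = 59^86 ≡ 25 (mod 97).
Giant steps γ_i = 22·25^i mod 97: γ_0=22, γ_1=65, γ_2=73, γ_3=79, γ_4=35, γ_5=2, γ_6=50, γ_7=86 (in table at j=2).
x = i·n + j = 7·10 + 2 = 72.
Check: 59^72 ≡ 22 (mod 97).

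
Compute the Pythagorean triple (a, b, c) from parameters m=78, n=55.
(3059, 8580, 9109)

Euclid's formula: a = m² - n², b = 2mn, c = m² + n²
m = 78, n = 55
a = 78² - 55² = 6084 - 3025 = 3059
b = 2 × 78 × 55 = 8580
c = 78² + 55² = 6084 + 3025 = 9109
Verification: 3059² + 8580² = 9357481 + 73616400 = 82973881 = 9109² ✓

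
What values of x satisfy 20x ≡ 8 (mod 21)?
x ≡ 13 (mod 21)

gcd(20, 21) = 1, which divides 8, so solutions exist.
Find 20^(-1) mod 21 by the extended Euclidean algorithm:
21 = 1 × 20 + 1  ⟹  1 = (1)·21 + (-1)·20
So (-1)·20 ≡ 1 (mod 21), i.e. 20^(-1) ≡ -1 ≡ 20 (mod 21).
x ≡ 20 × 8 = 160 ≡ 13 (mod 21).
Check: 20 × 13 = 260 ≡ 8 (mod 21).
Unique solution: x ≡ 13 (mod 21)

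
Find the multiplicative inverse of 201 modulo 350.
101

gcd(201, 350) = 1, so the inverse exists.
Extended Euclidean algorithm on (350, 201):
350 = 1 × 201 + 149  ⟹  149 = (1)·350 + (-1)·201
201 = 1 × 149 + 52  ⟹  52 = (-1)·350 + (2)·201
149 = 2 × 52 + 45  ⟹  45 = (3)·350 + (-5)·201
52 = 1 × 45 + 7  ⟹  7 = (-4)·350 + (7)·201
45 = 6 × 7 + 3  ⟹  3 = (27)·350 + (-47)·201
7 = 2 × 3 + 1  ⟹  1 = (-58)·350 + (101)·201
So (101)·201 ≡ 1 (mod 350), i.e. 201^(-1) ≡ 101 (mod 350).
Check: 201 × 101 = 20301 ≡ 1 (mod 350)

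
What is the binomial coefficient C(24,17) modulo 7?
3

Using Lucas' theorem:
Write n=24 and k=17 in base 7:
n in base 7: [3, 3]
k in base 7: [2, 3]
C(24,17) mod 7 = ∏ C(n_i, k_i) mod 7
Digit binomials (mod 7): C(3,2) = 3; C(3,3) = 1
Product: 3 × 1 = 3 ≡ 3 (mod 7)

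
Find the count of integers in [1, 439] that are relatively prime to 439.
438

439 = 439
φ(n) = n × ∏(1 - 1/p) for each prime p dividing n
φ(439) = 439 × (1 - 1/439) = 438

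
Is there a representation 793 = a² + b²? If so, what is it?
3² + 28² (a=3, b=28)

Factorization: 793 = 13 × 61
By Fermat: n is sum of two squares iff every prime p ≡ 3 (mod 4) appears to even power.
All primes ≡ 3 (mod 4) appear to even power.
Search a = 0, 1, 2, … for 793 - a² a perfect square: first hit at a = 3: 793 - 9 = 784 = 28².
793 = 3² + 28² = 9 + 784 ✓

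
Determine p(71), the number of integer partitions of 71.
4697205

p(n) counts ways to write n as a sum of positive integers (order ignored).
Euler's pentagonal recurrence: p(k) = p(k-1) + p(k-2) - p(k-5) - p(k-7) + p(k-12) + p(k-15) - ... (offsets j(3j∓1)/2, signs ++--, p(0)=1, p(<0)=0).
DP table for k = 0..70: p(0)=1, p(1)=1, p(2)=2, p(3)=3, p(4)=5, p(5)=7, p(6)=11, p(7)=15, p(8)=22, p(9)=30, p(10)=42, p(11)=56, p(12)=77, p(13)=101, p(14)=135, p(15)=176, p(16)=231, p(17)=297, p(18)=385, p(19)=490, p(20)=627, p(21)=792, p(22)=1002, p(23)=1255, p(24)=1575, p(25)=1958, p(26)=2436, p(27)=3010, p(28)=3718, p(29)=4565, p(30)=5604, p(31)=6842, p(32)=8349, p(33)=10143, p(34)=12310, p(35)=14883, p(36)=17977, p(37)=21637, p(38)=26015, p(39)=31185, p(40)=37338, p(41)=44583, p(42)=53174, p(43)=63261, p(44)=75175, p(45)=89134, p(46)=105558, p(47)=124754, p(48)=147273, p(49)=173525, p(50)=204226, p(51)=239943, p(52)=281589, p(53)=329931, p(54)=386155, p(55)=451276, p(56)=526823, p(57)=614154, p(58)=715220, p(59)=831820, p(60)=966467, p(61)=1121505, p(62)=1300156, p(63)=1505499, p(64)=1741630, p(65)=2012558, p(66)=2323520, p(67)=2679689, p(68)=3087735, p(69)=3554345, p(70)=4087968.
Final step: p(71) = p(70) + p(69) - p(66) - p(64) + p(59) + p(56) - p(49) - p(45) + p(36) + p(31) - p(20) - p(14) + p(1)
= 4087968 + 3554345 - 2323520 - 1741630 + 831820 + 526823 - 173525 - 89134 + 17977 + 6842 - 627 - 135 + 1
= 4697205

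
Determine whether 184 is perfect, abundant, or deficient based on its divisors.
deficient

Proper divisors of 184: sum = 1 + 2 + 4 + 8 + 23 + 46 + 92 = 176
Since 176 < 184, 184 is deficient.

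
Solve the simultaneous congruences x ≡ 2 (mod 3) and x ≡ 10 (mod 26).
62

Using Chinese Remainder Theorem:
M = 3 × 26 = 78
M1 = 26, M2 = 3
y1 = 26^(-1) mod 3 = 2
y2 = 3^(-1) mod 26 = 9
x = (2×26×2 + 10×3×9) mod 78 = 62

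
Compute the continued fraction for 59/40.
[1; 2, 9, 2]

Euclidean algorithm steps:
59 = 1 × 40 + 19
40 = 2 × 19 + 2
19 = 9 × 2 + 1
2 = 2 × 1 + 0
Continued fraction: [1; 2, 9, 2]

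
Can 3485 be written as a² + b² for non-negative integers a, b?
2² + 59² (a=2, b=59)

Factorization: 3485 = 5 × 17 × 41
By Fermat: n is sum of two squares iff every prime p ≡ 3 (mod 4) appears to even power.
All primes ≡ 3 (mod 4) appear to even power.
Search a = 0, 1, 2, … for 3485 - a² a perfect square: first hit at a = 2: 3485 - 4 = 3481 = 59².
3485 = 2² + 59² = 4 + 3481 ✓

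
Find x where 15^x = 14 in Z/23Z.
9

Baby-step giant-step with step n = ⌈√23⌉ = 5.
Baby steps 15^j mod 23 (j:value) for j=0..4: 0:1, 1:15, 2:18, 3:17, 4:2.
Giant-step multiplier: 15^(-5) ≡ 15^(22-5) = 15^17 ≡ 10 (mod 23).
Giant steps γ_i = 14·10^i mod 23: γ_0=14, γ_1=2 (in table at j=4).
x = i·n + j = 1·5 + 4 = 9.
Check: 15^9 ≡ 14 (mod 23).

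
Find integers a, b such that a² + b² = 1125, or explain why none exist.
6² + 33² (a=6, b=33)

Factorization: 1125 = 3^2 × 5^3
By Fermat: n is sum of two squares iff every prime p ≡ 3 (mod 4) appears to even power.
All primes ≡ 3 (mod 4) appear to even power.
Search a = 0, 1, 2, … for 1125 - a² a perfect square: first hit at a = 6: 1125 - 36 = 1089 = 33².
1125 = 6² + 33² = 36 + 1089 ✓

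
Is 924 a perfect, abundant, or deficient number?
abundant

Proper divisors of 924: sum = 1 + 2 + 3 + 4 + 6 + 7 + 11 + 12 + ... + 154 + 231 + 308 + 462 (23 divisors) = 1764
Since 1764 > 924, 924 is abundant.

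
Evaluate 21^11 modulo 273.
252

Repeated squaring. Binary of 11 = 1011.
21^1 ≡ 21 (mod 273); 21^2 ≡ 168 (mod 273); 21^4 ≡ 105 (mod 273); 21^8 ≡ 105 (mod 273)
21^11 = 21^1 × 21^2 × 21^8 ≡ 252 (mod 273)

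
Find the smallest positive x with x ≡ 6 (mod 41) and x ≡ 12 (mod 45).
867

Using Chinese Remainder Theorem:
M = 41 × 45 = 1845
M1 = 45, M2 = 41
y1 = 45^(-1) mod 41 = 31
y2 = 41^(-1) mod 45 = 11
x = (6×45×31 + 12×41×11) mod 1845 = 867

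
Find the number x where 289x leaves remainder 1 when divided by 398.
157

gcd(289, 398) = 1, so the inverse exists.
Extended Euclidean algorithm on (398, 289):
398 = 1 × 289 + 109  ⟹  109 = (1)·398 + (-1)·289
289 = 2 × 109 + 71  ⟹  71 = (-2)·398 + (3)·289
109 = 1 × 71 + 38  ⟹  38 = (3)·398 + (-4)·289
71 = 1 × 38 + 33  ⟹  33 = (-5)·398 + (7)·289
38 = 1 × 33 + 5  ⟹  5 = (8)·398 + (-11)·289
33 = 6 × 5 + 3  ⟹  3 = (-53)·398 + (73)·289
5 = 1 × 3 + 2  ⟹  2 = (61)·398 + (-84)·289
3 = 1 × 2 + 1  ⟹  1 = (-114)·398 + (157)·289
So (157)·289 ≡ 1 (mod 398), i.e. 289^(-1) ≡ 157 (mod 398).
Check: 289 × 157 = 45373 ≡ 1 (mod 398)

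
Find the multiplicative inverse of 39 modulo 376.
135

gcd(39, 376) = 1, so the inverse exists.
Extended Euclidean algorithm on (376, 39):
376 = 9 × 39 + 25  ⟹  25 = (1)·376 + (-9)·39
39 = 1 × 25 + 14  ⟹  14 = (-1)·376 + (10)·39
25 = 1 × 14 + 11  ⟹  11 = (2)·376 + (-19)·39
14 = 1 × 11 + 3  ⟹  3 = (-3)·376 + (29)·39
11 = 3 × 3 + 2  ⟹  2 = (11)·376 + (-106)·39
3 = 1 × 2 + 1  ⟹  1 = (-14)·376 + (135)·39
So (135)·39 ≡ 1 (mod 376), i.e. 39^(-1) ≡ 135 (mod 376).
Check: 39 × 135 = 5265 ≡ 1 (mod 376)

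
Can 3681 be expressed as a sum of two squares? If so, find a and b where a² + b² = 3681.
9² + 60² (a=9, b=60)

Factorization: 3681 = 3^2 × 409
By Fermat: n is sum of two squares iff every prime p ≡ 3 (mod 4) appears to even power.
All primes ≡ 3 (mod 4) appear to even power.
Search a = 0, 1, 2, … for 3681 - a² a perfect square: first hit at a = 9: 3681 - 81 = 3600 = 60².
3681 = 9² + 60² = 81 + 3600 ✓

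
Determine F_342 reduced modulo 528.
56

Matrix identity: Q^n = [[F_(n+1), F_n], [F_n, F_(n-1)]] with Q = [[1,1],[1,0]].
n = 342 = 101010110₂. Square-and-multiply, entries mod 528:
Q^1 = [[1,1],[1,0]]
Q^2 = (Q^1)² = [[2,1],[1,1]]
Q^5 = (Q^2)²·Q = [[8,5],[5,3]]
Q^10 = (Q^5)² = [[89,55],[55,34]]
Q^21 = (Q^10)²·Q = [[287,386],[386,429]]
Q^42 = (Q^21)² = [[101,232],[232,397]]
Q^85 = (Q^42)²·Q = [[41,137],[137,432]]
Q^171 = (Q^85)²·Q = [[243,386],[386,385]]
Q^342 = (Q^171)² = [[13,56],[56,485]]
F_342 mod 528 = Q^342[0][1] = 56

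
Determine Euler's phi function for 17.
16

17 = 17
φ(n) = n × ∏(1 - 1/p) for each prime p dividing n
φ(17) = 17 × (1 - 1/17) = 16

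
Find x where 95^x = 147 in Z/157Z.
8

Baby-step giant-step with step n = ⌈√157⌉ = 13.
Baby steps 95^j mod 157 (j:value) for j=0..12: 0:1, 1:95, 2:76, 3:155, 4:124, 5:5, 6:4, 7:66, 8:147, 9:149, 10:25, 11:20, 12:16.
h = 147 is already in the table at j=8, so x = 8.
Check: 95^8 ≡ 147 (mod 157).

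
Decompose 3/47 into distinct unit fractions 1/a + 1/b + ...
1/16 + 1/752

Greedy algorithm:
3/47: ceiling(47/3) = 16, use 1/16
1/752: ceiling(752/1) = 752, use 1/752
Result: 3/47 = 1/16 + 1/752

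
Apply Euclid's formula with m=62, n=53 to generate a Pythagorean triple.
(1035, 6572, 6653)

Euclid's formula: a = m² - n², b = 2mn, c = m² + n²
m = 62, n = 53
a = 62² - 53² = 3844 - 2809 = 1035
b = 2 × 62 × 53 = 6572
c = 62² + 53² = 3844 + 2809 = 6653
Verification: 1035² + 6572² = 1071225 + 43191184 = 44262409 = 6653² ✓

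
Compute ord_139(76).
46

139 is prime, so ord(76) divides φ(139) = 138.
Divisors of 138: 1, 2, 3, 6, 23, 46, 69, 138.
Repeated squaring: 76^1 ≡ 76, 76^2 ≡ 77, 76^4 ≡ 91, 76^8 ≡ 80, 76^16 ≡ 6, 76^32 ≡ 36, 76^64 ≡ 45, 76^128 ≡ 79 (mod 139).
Test 76^d mod 139 for each divisor d in increasing order:
76^1 ≡ 76
76^2 ≡ 77
76^3 = 76^2·76^1 ≡ 14
76^6 = 76^4·76^2 ≡ 57
76^23 = 76^16·76^4·76^2·76^1 ≡ 138
76^46 = 76^32·76^8·76^4·76^2 ≡ 1  ← first divisor giving 1
The order is 46.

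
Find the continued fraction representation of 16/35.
[0; 2, 5, 3]

Euclidean algorithm steps:
16 = 0 × 35 + 16
35 = 2 × 16 + 3
16 = 5 × 3 + 1
3 = 3 × 1 + 0
Continued fraction: [0; 2, 5, 3]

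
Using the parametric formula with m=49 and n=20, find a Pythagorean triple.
(2001, 1960, 2801)

Euclid's formula: a = m² - n², b = 2mn, c = m² + n²
m = 49, n = 20
a = 49² - 20² = 2401 - 400 = 2001
b = 2 × 49 × 20 = 1960
c = 49² + 20² = 2401 + 400 = 2801
Verification: 2001² + 1960² = 4004001 + 3841600 = 7845601 = 2801² ✓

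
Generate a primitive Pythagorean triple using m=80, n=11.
(6279, 1760, 6521)

Euclid's formula: a = m² - n², b = 2mn, c = m² + n²
m = 80, n = 11
a = 80² - 11² = 6400 - 121 = 6279
b = 2 × 80 × 11 = 1760
c = 80² + 11² = 6400 + 121 = 6521
Verification: 6279² + 1760² = 39425841 + 3097600 = 42523441 = 6521² ✓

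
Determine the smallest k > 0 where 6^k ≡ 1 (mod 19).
9

19 is prime, so ord(6) divides φ(19) = 18.
Divisors of 18: 1, 2, 3, 6, 9, 18.
Repeated squaring: 6^1 ≡ 6, 6^2 ≡ 17, 6^4 ≡ 4, 6^8 ≡ 16, 6^16 ≡ 9 (mod 19).
Test 6^d mod 19 for each divisor d in increasing order:
6^1 ≡ 6
6^2 ≡ 17
6^3 = 6^2·6^1 ≡ 7
6^6 = 6^4·6^2 ≡ 11
6^9 = 6^8·6^1 ≡ 1  ← first divisor giving 1
The order is 9.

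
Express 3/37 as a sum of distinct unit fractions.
1/13 + 1/241 + 1/115921

Greedy algorithm:
3/37: ceiling(37/3) = 13, use 1/13
2/481: ceiling(481/2) = 241, use 1/241
1/115921: ceiling(115921/1) = 115921, use 1/115921
Result: 3/37 = 1/13 + 1/241 + 1/115921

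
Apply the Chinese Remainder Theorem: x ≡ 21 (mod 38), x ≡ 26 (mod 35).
971

Using Chinese Remainder Theorem:
M = 38 × 35 = 1330
M1 = 35, M2 = 38
y1 = 35^(-1) mod 38 = 25
y2 = 38^(-1) mod 35 = 12
x = (21×35×25 + 26×38×12) mod 1330 = 971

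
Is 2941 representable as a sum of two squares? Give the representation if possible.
5² + 54² (a=5, b=54)

Factorization: 2941 = 17 × 173
By Fermat: n is sum of two squares iff every prime p ≡ 3 (mod 4) appears to even power.
All primes ≡ 3 (mod 4) appear to even power.
Search a = 0, 1, 2, … for 2941 - a² a perfect square: first hit at a = 5: 2941 - 25 = 2916 = 54².
2941 = 5² + 54² = 25 + 2916 ✓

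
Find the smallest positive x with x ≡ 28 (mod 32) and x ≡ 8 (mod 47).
572

Using Chinese Remainder Theorem:
M = 32 × 47 = 1504
M1 = 47, M2 = 32
y1 = 47^(-1) mod 32 = 15
y2 = 32^(-1) mod 47 = 25
x = (28×47×15 + 8×32×25) mod 1504 = 572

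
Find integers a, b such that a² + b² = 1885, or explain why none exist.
6² + 43² (a=6, b=43)

Factorization: 1885 = 5 × 13 × 29
By Fermat: n is sum of two squares iff every prime p ≡ 3 (mod 4) appears to even power.
All primes ≡ 3 (mod 4) appear to even power.
Search a = 0, 1, 2, … for 1885 - a² a perfect square: first hit at a = 6: 1885 - 36 = 1849 = 43².
1885 = 6² + 43² = 36 + 1849 ✓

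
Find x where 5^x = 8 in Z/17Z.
2

Baby-step giant-step with step n = ⌈√17⌉ = 5.
Baby steps 5^j mod 17 (j:value) for j=0..4: 0:1, 1:5, 2:8, 3:6, 4:13.
h = 8 is already in the table at j=2, so x = 2.
Check: 5^2 ≡ 8 (mod 17).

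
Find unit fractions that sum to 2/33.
1/17 + 1/561

Greedy algorithm:
2/33: ceiling(33/2) = 17, use 1/17
1/561: ceiling(561/1) = 561, use 1/561
Result: 2/33 = 1/17 + 1/561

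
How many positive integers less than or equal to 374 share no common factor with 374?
160

374 = 2 × 11 × 17
φ(n) = n × ∏(1 - 1/p) for each prime p dividing n
φ(374) = 374 × (1 - 1/2) × (1 - 1/11) × (1 - 1/17) = 160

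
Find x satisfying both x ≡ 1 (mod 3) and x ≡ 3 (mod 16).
19

Using Chinese Remainder Theorem:
M = 3 × 16 = 48
M1 = 16, M2 = 3
y1 = 16^(-1) mod 3 = 1
y2 = 3^(-1) mod 16 = 11
x = (1×16×1 + 3×3×11) mod 48 = 19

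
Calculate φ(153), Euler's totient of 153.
96

153 = 3^2 × 17
φ(n) = n × ∏(1 - 1/p) for each prime p dividing n
φ(153) = 153 × (1 - 1/3) × (1 - 1/17) = 96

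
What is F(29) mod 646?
13

Matrix identity: Q^n = [[F_(n+1), F_n], [F_n, F_(n-1)]] with Q = [[1,1],[1,0]].
n = 29 = 11101₂. Square-and-multiply, entries mod 646:
Q^1 = [[1,1],[1,0]]
Q^3 = (Q^1)²·Q = [[3,2],[2,1]]
Q^7 = (Q^3)²·Q = [[21,13],[13,8]]
Q^14 = (Q^7)² = [[610,377],[377,233]]
Q^29 = (Q^14)²·Q = [[638,13],[13,625]]
F_29 mod 646 = Q^29[0][1] = 13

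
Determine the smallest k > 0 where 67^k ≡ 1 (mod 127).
126

127 is prime, so ord(67) divides φ(127) = 126.
Divisors of 126: 1, 2, 3, 6, 7, 9, 14, 18, 21, 42, 63, 126.
Repeated squaring: 67^1 ≡ 67, 67^2 ≡ 44, 67^4 ≡ 31, 67^8 ≡ 72, 67^16 ≡ 104, 67^32 ≡ 21, 67^64 ≡ 60 (mod 127).
Test 67^d mod 127 for each divisor d in increasing order:
67^1 ≡ 67
67^2 ≡ 44
67^3 = 67^2·67^1 ≡ 27
67^6 = 67^4·67^2 ≡ 94
67^7 = 67^4·67^2·67^1 ≡ 75
67^9 = 67^8·67^1 ≡ 125
67^14 = 67^8·67^4·67^2 ≡ 37
67^18 = 67^16·67^2 ≡ 4
67^21 = 67^16·67^4·67^1 ≡ 108
67^42 = 67^32·67^8·67^2 ≡ 107
67^63 = 67^32·67^16·67^8·67^4·67^2·67^1 ≡ 126
67^126 = 67^64·67^32·67^16·67^8·67^4·67^2 ≡ 1  ← first divisor giving 1
The order is 126.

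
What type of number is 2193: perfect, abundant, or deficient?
deficient

Proper divisors of 2193: sum = 1 + 3 + 17 + 43 + 51 + 129 + 731 = 975
Since 975 < 2193, 2193 is deficient.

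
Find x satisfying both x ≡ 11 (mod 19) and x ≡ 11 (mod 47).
11

Using Chinese Remainder Theorem:
M = 19 × 47 = 893
M1 = 47, M2 = 19
y1 = 47^(-1) mod 19 = 17
y2 = 19^(-1) mod 47 = 5
x = (11×47×17 + 11×19×5) mod 893 = 11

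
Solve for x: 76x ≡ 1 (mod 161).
125

gcd(76, 161) = 1, so the inverse exists.
Extended Euclidean algorithm on (161, 76):
161 = 2 × 76 + 9  ⟹  9 = (1)·161 + (-2)·76
76 = 8 × 9 + 4  ⟹  4 = (-8)·161 + (17)·76
9 = 2 × 4 + 1  ⟹  1 = (17)·161 + (-36)·76
So (-36)·76 ≡ 1 (mod 161), i.e. 76^(-1) ≡ -36 ≡ 125 (mod 161).
Check: 76 × 125 = 9500 ≡ 1 (mod 161)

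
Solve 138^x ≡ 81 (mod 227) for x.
192

Baby-step giant-step with step n = ⌈√227⌉ = 16.
Baby steps 138^j mod 227 (j:value) for j=0..15: 0:1, 1:138, 2:203, 3:93, 4:122, 5:38, 6:23, 7:223, 8:129, 9:96, 10:82, 11:193, 12:75, 13:135, 14:16, 15:165.
Giant-step multiplier: 138^(-16) ≡ 138^(226-16) = 138^210 ≡ 120 (mod 227).
Giant steps γ_i = 81·120^i mod 227: γ_0=81, γ_1=186, γ_2=74, γ_3=27, γ_4=62, γ_5=176, γ_6=9, γ_7=172, γ_8=210, γ_9=3, γ_10=133, γ_11=70, γ_12=1 (in table at j=0).
x = i·n + j = 12·16 + 0 = 192.
Check: 138^192 ≡ 81 (mod 227).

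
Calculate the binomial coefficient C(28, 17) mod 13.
0

Using Lucas' theorem:
Write n=28 and k=17 in base 13:
n in base 13: [2, 2]
k in base 13: [1, 4]
C(28,17) mod 13 = ∏ C(n_i, k_i) mod 13
Digit binomials (mod 13): C(2,1) = 2; C(2,4) = 0 (k_i > n_i)
Product: 2 × 0 = 0 ≡ 0 (mod 13)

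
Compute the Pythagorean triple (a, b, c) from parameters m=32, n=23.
(495, 1472, 1553)

Euclid's formula: a = m² - n², b = 2mn, c = m² + n²
m = 32, n = 23
a = 32² - 23² = 1024 - 529 = 495
b = 2 × 32 × 23 = 1472
c = 32² + 23² = 1024 + 529 = 1553
Verification: 495² + 1472² = 245025 + 2166784 = 2411809 = 1553² ✓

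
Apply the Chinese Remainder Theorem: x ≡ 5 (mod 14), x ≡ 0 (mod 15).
75

Using Chinese Remainder Theorem:
M = 14 × 15 = 210
M1 = 15, M2 = 14
y1 = 15^(-1) mod 14 = 1
y2 = 14^(-1) mod 15 = 14
x = (5×15×1 + 0×14×14) mod 210 = 75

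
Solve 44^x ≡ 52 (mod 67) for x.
9

Baby-step giant-step with step n = ⌈√67⌉ = 9.
Baby steps 44^j mod 67 (j:value) for j=0..8: 0:1, 1:44, 2:60, 3:27, 4:49, 5:12, 6:59, 7:50, 8:56.
Giant-step multiplier: 44^(-9) ≡ 44^(66-9) = 44^57 ≡ 58 (mod 67).
Giant steps γ_i = 52·58^i mod 67: γ_0=52, γ_1=1 (in table at j=0).
x = i·n + j = 1·9 + 0 = 9.
Check: 44^9 ≡ 52 (mod 67).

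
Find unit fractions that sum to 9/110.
1/13 + 1/205 + 1/58630

Greedy algorithm:
9/110: ceiling(110/9) = 13, use 1/13
7/1430: ceiling(1430/7) = 205, use 1/205
1/58630: ceiling(58630/1) = 58630, use 1/58630
Result: 9/110 = 1/13 + 1/205 + 1/58630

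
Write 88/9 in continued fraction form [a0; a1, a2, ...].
[9; 1, 3, 2]

Euclidean algorithm steps:
88 = 9 × 9 + 7
9 = 1 × 7 + 2
7 = 3 × 2 + 1
2 = 2 × 1 + 0
Continued fraction: [9; 1, 3, 2]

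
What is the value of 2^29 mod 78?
32

Repeated squaring. Binary of 29 = 11101.
2^1 ≡ 2 (mod 78); 2^2 ≡ 4 (mod 78); 2^4 ≡ 16 (mod 78); 2^8 ≡ 22 (mod 78); 2^16 ≡ 16 (mod 78)
2^29 = 2^1 × 2^4 × 2^8 × 2^16 ≡ 32 (mod 78)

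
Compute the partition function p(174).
397125074750

p(n) counts ways to write n as a sum of positive integers (order ignored).
Euler's pentagonal recurrence: p(k) = p(k-1) + p(k-2) - p(k-5) - p(k-7) + p(k-12) + p(k-15) - ... (offsets j(3j∓1)/2, signs ++--, p(0)=1, p(<0)=0).
DP table for k = 0..173: p(0)=1, p(1)=1, p(2)=2, p(3)=3, p(4)=5, p(5)=7, p(6)=11, p(7)=15, p(8)=22, p(9)=30, p(10)=42, p(11)=56, p(12)=77, p(13)=101, p(14)=135, p(15)=176, p(16)=231, p(17)=297, p(18)=385, p(19)=490, p(20)=627, p(21)=792, p(22)=1002, p(23)=1255, p(24)=1575, p(25)=1958, p(26)=2436, p(27)=3010, p(28)=3718, p(29)=4565, p(30)=5604, p(31)=6842, p(32)=8349, p(33)=10143, p(34)=12310, p(35)=14883, p(36)=17977, p(37)=21637, p(38)=26015, p(39)=31185, p(40)=37338, p(41)=44583, p(42)=53174, p(43)=63261, p(44)=75175, p(45)=89134, p(46)=105558, p(47)=124754, p(48)=147273, p(49)=173525, p(50)=204226, p(51)=239943, p(52)=281589, p(53)=329931, p(54)=386155, p(55)=451276, p(56)=526823, p(57)=614154, p(58)=715220, p(59)=831820, p(60)=966467, p(61)=1121505, p(62)=1300156, p(63)=1505499, p(64)=1741630, p(65)=2012558, p(66)=2323520, p(67)=2679689, p(68)=3087735, p(69)=3554345, p(70)=4087968, p(71)=4697205, p(72)=5392783, p(73)=6185689, p(74)=7089500, p(75)=8118264, p(76)=9289091, p(77)=10619863, p(78)=12132164, p(79)=13848650, p(80)=15796476, p(81)=18004327, p(82)=20506255, p(83)=23338469, p(84)=26543660, p(85)=30167357, p(86)=34262962, p(87)=38887673, p(88)=44108109, p(89)=49995925, p(90)=56634173, p(91)=64112359, p(92)=72533807, p(93)=82010177, p(94)=92669720, p(95)=104651419, p(96)=118114304, p(97)=133230930, p(98)=150198136, p(99)=169229875, p(100)=190569292, p(101)=214481126, p(102)=241265379, p(103)=271248950, p(104)=304801365, p(105)=342325709, p(106)=384276336, p(107)=431149389, p(108)=483502844, p(109)=541946240, p(110)=607163746, p(111)=679903203, p(112)=761002156, p(113)=851376628, p(114)=952050665, p(115)=1064144451, p(116)=1188908248, p(117)=1327710076, p(118)=1482074143, p(119)=1653668665, p(120)=1844349560, p(121)=2056148051, p(122)=2291320912, p(123)=2552338241, p(124)=2841940500, p(125)=3163127352, p(126)=3519222692, p(127)=3913864295, p(128)=4351078600, p(129)=4835271870, p(130)=5371315400, p(131)=5964539504, p(132)=6620830889, p(133)=7346629512, p(134)=8149040695, p(135)=9035836076, p(136)=10015581680, p(137)=11097645016, p(138)=12292341831, p(139)=13610949895, p(140)=15065878135, p(141)=16670689208, p(142)=18440293320, p(143)=20390982757, p(144)=22540654445, p(145)=24908858009, p(146)=27517052599, p(147)=30388671978, p(148)=33549419497, p(149)=37027355200, p(150)=40853235313, p(151)=45060624582, p(152)=49686288421, p(153)=54770336324, p(154)=60356673280, p(155)=66493182097, p(156)=73232243759, p(157)=80630964769, p(158)=88751778802, p(159)=97662728555, p(160)=107438159466, p(161)=118159068427, p(162)=129913904637, p(163)=142798995930, p(164)=156919475295, p(165)=172389800255, p(166)=189334822579, p(167)=207890420102, p(168)=228204732751, p(169)=250438925115, p(170)=274768617130, p(171)=301384802048, p(172)=330495499613, p(173)=362326859895.
Final step: p(174) = p(173) + p(172) - p(169) - p(167) + p(162) + p(159) - p(152) - p(148) + p(139) + p(134) - p(123) - p(117) + p(104) + p(97) - p(82) - p(74) + p(57) + p(48) - p(29) - p(19)
= 362326859895 + 330495499613 - 250438925115 - 207890420102 + 129913904637 + 97662728555 - 49686288421 - 33549419497 + 13610949895 + 8149040695 - 2552338241 - 1327710076 + 304801365 + 133230930 - 20506255 - 7089500 + 614154 + 147273 - 4565 - 490
= 397125074750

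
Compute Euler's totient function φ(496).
240

496 = 2^4 × 31
φ(n) = n × ∏(1 - 1/p) for each prime p dividing n
φ(496) = 496 × (1 - 1/2) × (1 - 1/31) = 240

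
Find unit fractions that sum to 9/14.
1/2 + 1/7

Greedy algorithm:
9/14: ceiling(14/9) = 2, use 1/2
1/7: ceiling(7/1) = 7, use 1/7
Result: 9/14 = 1/2 + 1/7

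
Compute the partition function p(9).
30

p(n) counts ways to write n as a sum of positive integers (order ignored).
Examples: 9; 8 + 1; 7 + 2; 7 + 1 + 1; 6 + 3; ... (30 total)
p(9) = 30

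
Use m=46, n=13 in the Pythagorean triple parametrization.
(1947, 1196, 2285)

Euclid's formula: a = m² - n², b = 2mn, c = m² + n²
m = 46, n = 13
a = 46² - 13² = 2116 - 169 = 1947
b = 2 × 46 × 13 = 1196
c = 46² + 13² = 2116 + 169 = 2285
Verification: 1947² + 1196² = 3790809 + 1430416 = 5221225 = 2285² ✓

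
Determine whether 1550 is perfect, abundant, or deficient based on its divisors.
deficient

Proper divisors of 1550: sum = 1 + 2 + 5 + 10 + 25 + 31 + 50 + 62 + 155 + 310 + 775 = 1426
Since 1426 < 1550, 1550 is deficient.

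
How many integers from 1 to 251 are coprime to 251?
250

251 = 251
φ(n) = n × ∏(1 - 1/p) for each prime p dividing n
φ(251) = 251 × (1 - 1/251) = 250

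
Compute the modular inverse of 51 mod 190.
41

gcd(51, 190) = 1, so the inverse exists.
Extended Euclidean algorithm on (190, 51):
190 = 3 × 51 + 37  ⟹  37 = (1)·190 + (-3)·51
51 = 1 × 37 + 14  ⟹  14 = (-1)·190 + (4)·51
37 = 2 × 14 + 9  ⟹  9 = (3)·190 + (-11)·51
14 = 1 × 9 + 5  ⟹  5 = (-4)·190 + (15)·51
9 = 1 × 5 + 4  ⟹  4 = (7)·190 + (-26)·51
5 = 1 × 4 + 1  ⟹  1 = (-11)·190 + (41)·51
So (41)·51 ≡ 1 (mod 190), i.e. 51^(-1) ≡ 41 (mod 190).
Check: 51 × 41 = 2091 ≡ 1 (mod 190)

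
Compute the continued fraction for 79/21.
[3; 1, 3, 5]

Euclidean algorithm steps:
79 = 3 × 21 + 16
21 = 1 × 16 + 5
16 = 3 × 5 + 1
5 = 5 × 1 + 0
Continued fraction: [3; 1, 3, 5]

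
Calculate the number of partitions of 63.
1505499

p(n) counts ways to write n as a sum of positive integers (order ignored).
Euler's pentagonal recurrence: p(k) = p(k-1) + p(k-2) - p(k-5) - p(k-7) + p(k-12) + p(k-15) - ... (offsets j(3j∓1)/2, signs ++--, p(0)=1, p(<0)=0).
DP table for k = 0..62: p(0)=1, p(1)=1, p(2)=2, p(3)=3, p(4)=5, p(5)=7, p(6)=11, p(7)=15, p(8)=22, p(9)=30, p(10)=42, p(11)=56, p(12)=77, p(13)=101, p(14)=135, p(15)=176, p(16)=231, p(17)=297, p(18)=385, p(19)=490, p(20)=627, p(21)=792, p(22)=1002, p(23)=1255, p(24)=1575, p(25)=1958, p(26)=2436, p(27)=3010, p(28)=3718, p(29)=4565, p(30)=5604, p(31)=6842, p(32)=8349, p(33)=10143, p(34)=12310, p(35)=14883, p(36)=17977, p(37)=21637, p(38)=26015, p(39)=31185, p(40)=37338, p(41)=44583, p(42)=53174, p(43)=63261, p(44)=75175, p(45)=89134, p(46)=105558, p(47)=124754, p(48)=147273, p(49)=173525, p(50)=204226, p(51)=239943, p(52)=281589, p(53)=329931, p(54)=386155, p(55)=451276, p(56)=526823, p(57)=614154, p(58)=715220, p(59)=831820, p(60)=966467, p(61)=1121505, p(62)=1300156.
Final step: p(63) = p(62) + p(61) - p(58) - p(56) + p(51) + p(48) - p(41) - p(37) + p(28) + p(23) - p(12) - p(6)
= 1300156 + 1121505 - 715220 - 526823 + 239943 + 147273 - 44583 - 21637 + 3718 + 1255 - 77 - 11
= 1505499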